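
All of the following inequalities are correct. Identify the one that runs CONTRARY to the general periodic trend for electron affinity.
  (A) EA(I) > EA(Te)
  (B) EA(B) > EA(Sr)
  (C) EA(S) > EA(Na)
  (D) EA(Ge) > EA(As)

(D)

The general trend: electron affinity increases across a period and decreases down a group.
(A) I (period 5, group 17) vs Te (period 5, group 16): the stated order agrees with the simple trend.
(B) B (period 2, group 13) vs Sr (period 5, group 2): the stated order agrees with the simple trend.
(C) S (period 3, group 16) vs Na (period 3, group 1): the stated order agrees with the simple trend.
(D) Ge (period 4, group 14) vs As (period 4, group 15): the stated order contradicts the simple trend.
The exception is (D): adding an electron to As's half-filled 4p³ is unfavourable, so Ge (4p²) has the more exothermic EA.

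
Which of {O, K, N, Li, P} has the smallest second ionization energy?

IE_2 is the cost of taking one more electron from the +1 cation: O⁺ still has 5 valence electrons; K⁺ is the bare [Ar] core; N⁺ still has 4 valence electrons; Li⁺ is the bare [He] core; P⁺ still has 4 valence electrons.
Usually core removal costs more than valence removal, but here the competition is close: a tightly held n=2 valence electron can cost more to remove than an n=3 core electron, so the actual values have to decide it.
Valence configurations: O⁺ [He]2s²2p³, N⁺ [He]2s²2p², P⁺ [Ne]3s²3p².
Approximate IE_2 values (kJ/mol): O 3388, K 3052, N 2856, Li 7298, P 1907.
So the second ionization energies run P < N < K < O < Li.

P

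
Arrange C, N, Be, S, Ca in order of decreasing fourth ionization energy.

Consider each +3 ion: C³⁺ still has 1 valence electron; N³⁺ still has 2 valence electrons; Be³⁺ is already 1 electron into the core; S³⁺ still has 3 valence electrons; Ca³⁺ is already 1 electron into the core.
Usually core removal costs more than valence removal, but here the competition is close: a tightly held n=2 valence electron can cost more to remove than an n=3 core electron, so the actual values have to decide it.
Valence configurations: C³⁺ [He]2s¹, N³⁺ [He]2s², S³⁺ [Ne]3s²3p¹.
Approximate IE_4 values (kJ/mol): C 6223, N 7475, Be 21007, S 4556, Ca 6491.
Hence IE_4: S < C < Ca < N < Be.

Be, N, Ca, C, S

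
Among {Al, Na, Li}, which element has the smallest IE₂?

Consider each +1 ion: Al⁺ still has 2 valence electrons; Na⁺ is the bare [Ne] core; Li⁺ is the bare [He] core.
Pulling an electron out of a noble-gas core costs far more than removing a remaining valence electron, so Na and Li sit at the high end of IE_2.
The numbers (kJ/mol): Al 1817, Na 4562, Li 7298.
Putting it together, IE_2: Al < Na < Li.

Al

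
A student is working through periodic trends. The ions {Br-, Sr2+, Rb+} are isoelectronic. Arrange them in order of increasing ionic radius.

Sr2+, Rb+, Br-

All of these have 36 electrons, so size is governed by nuclear charge alone: the more protons, the stronger the pull on the same electron cloud, and the smaller the ion.
Nuclear charges: Sr2+ (Z=38), Rb+ (Z=37), Br- (Z=35).
Smallest to largest: Sr2+ < Rb+ < Br-.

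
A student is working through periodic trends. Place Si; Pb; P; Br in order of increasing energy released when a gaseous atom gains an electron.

Pb < P < Si < Br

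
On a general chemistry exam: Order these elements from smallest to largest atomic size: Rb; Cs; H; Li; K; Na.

H, Li, Na, K, Rb, Cs

Moving right in a period, electrons are added to the same shell under a stronger nuclear pull, so atoms get smaller; moving down, a new shell is opened and atoms get larger.
All are in group 1, so atomic radius increases down the group.
So from smallest to largest: H < Li < Na < K < Rb < Cs.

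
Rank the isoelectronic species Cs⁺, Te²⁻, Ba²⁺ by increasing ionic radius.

Ba²⁺ < Cs⁺ < Te²⁻

All of these have 54 electrons, so size is governed by nuclear charge alone: the more protons, the stronger the pull on the same electron cloud, and the smaller the ion.
Nuclear charges: Ba²⁺ (Z=56), Cs⁺ (Z=55), Te²⁻ (Z=52).
Smallest to largest: Ba²⁺ < Cs⁺ < Te²⁻.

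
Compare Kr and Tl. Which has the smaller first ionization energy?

Tl

Kr is in period 4, group 18; Tl is in period 6, group 13.
IE₁ increases left→right with effective nuclear charge and decreases top→bottom as the valence shell moves farther out.
These span different periods and groups, so the two trends combine.
Kr > Tl: both effects reinforce here, so Kr is clearly the higher of the two.
For reference (kJ/mol): Kr 1351, Tl 589.
So Tl has the smaller first ionization energy (Tl < Kr).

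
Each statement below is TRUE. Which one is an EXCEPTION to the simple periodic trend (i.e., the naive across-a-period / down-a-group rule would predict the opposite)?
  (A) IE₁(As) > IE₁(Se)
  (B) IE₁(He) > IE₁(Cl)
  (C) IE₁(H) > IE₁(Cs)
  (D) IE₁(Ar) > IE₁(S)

The general trend: first ionization energy increases across a period and decreases down a group.
(A) As (period 4, group 15) vs Se (period 4, group 16): the stated order contradicts the simple trend.
(B) He (period 1, group 18) vs Cl (period 3, group 17): the stated order agrees with the simple trend.
(C) H (period 1, group 1) vs Cs (period 6, group 1): the stated order agrees with the simple trend.
(D) Ar (period 3, group 18) vs S (period 3, group 16): the stated order agrees with the simple trend.
The exception is (A): Se (4p⁴) ionizes more easily than half-filled As (4p³).

(A)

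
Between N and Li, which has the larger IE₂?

After 1 electron has been removed, what remains? N⁺ still has 4 valence electrons; Li⁺ is the bare [He] core.
Breaking into a closed-shell core is much more expensive than removing a leftover valence electron — Li has the largest IE_2 here.
The numbers (kJ/mol): N 2856, Li 7298.
Overall IE_2 order: N < Li.

Li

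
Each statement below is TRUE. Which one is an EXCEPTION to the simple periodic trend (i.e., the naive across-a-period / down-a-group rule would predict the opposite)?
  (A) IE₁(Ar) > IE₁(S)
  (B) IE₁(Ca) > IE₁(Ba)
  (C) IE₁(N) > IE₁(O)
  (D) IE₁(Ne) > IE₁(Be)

(C)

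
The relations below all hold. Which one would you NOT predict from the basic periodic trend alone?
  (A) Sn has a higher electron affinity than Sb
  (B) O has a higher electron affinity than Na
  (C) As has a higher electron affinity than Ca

(A)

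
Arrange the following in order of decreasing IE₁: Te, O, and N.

Removing the outermost electron gets harder across a period and easier down a group.
Neither a single period nor a single group — weigh both effects.
O > Te: O sits above Te in group 16, so the down-group effect alone puts O higher.
N > O: this pair runs against the simple trend — see the exception note.
Note the exception: N has a higher first ionization energy than O, contrary to the simple trend — pairing an electron in O's 2p⁴ costs repulsion energy, so O ionizes more easily than half-filled N (2p³).
For reference (kJ/mol): N 1402, O 1314, Te 869.
So from highest to lowest: N > O > Te.

N > O > Te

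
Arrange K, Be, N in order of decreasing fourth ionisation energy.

Be > N > K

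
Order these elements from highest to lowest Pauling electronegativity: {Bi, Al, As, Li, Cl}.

Li is in period 2, group 1; Al is in period 3, group 13; Cl is in period 3, group 17; As is in period 4, group 15; Bi is in period 6, group 15.
Atoms toward the upper right of the periodic table pull bonding electrons most strongly.
Neither a single period nor a single group — weigh both effects.
Al > Li: period and group pull opposite ways; the across-period shift dominates (1.61 vs 0.98).
Bi > Al: the two effects oppose for this pair; the across-period effect wins (2.02 vs 1.61).
As > Bi: they share group 15; the group trend gives As the larger value.
Cl > As: relative to As, both the across-period and down-group shifts push Cl's electronegativity up.
For reference (Pauling): Li 0.98, Al 1.61, Cl 3.16, As 2.18, Bi 2.02.
So from highest to lowest: Cl > As > Bi > Al > Li.

Cl > As > Bi > Al > Li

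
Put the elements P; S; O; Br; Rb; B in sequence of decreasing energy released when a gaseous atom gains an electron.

Br, S, O, P, Rb, B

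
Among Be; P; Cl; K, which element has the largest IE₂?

K

The second ionization energy removes an electron from the +1 ion. For each element: Be⁺ still has 1 valence electron; P⁺ still has 4 valence electrons; Cl⁺ still has 6 valence electrons; K⁺ is the bare [Ar] core.
Breaking into a closed-shell core is much more expensive than removing a leftover valence electron — K has the largest IE_2 here.
Valence configurations: Be⁺ [He]2s¹, P⁺ [Ne]3s²3p², Cl⁺ [Ne]3s²3p⁴.
Approximate IE_2 values (kJ/mol): Be 1757, P 1907, Cl 2298, K 3052.
Overall IE_2 order: Be < P < Cl < K.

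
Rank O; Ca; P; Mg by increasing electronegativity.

Ca < Mg < P < O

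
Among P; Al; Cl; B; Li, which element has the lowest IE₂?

Al

The second ionization energy removes an electron from the +1 ion. For each element: P⁺ still has 4 valence electrons; Al⁺ still has 2 valence electrons; Cl⁺ still has 6 valence electrons; B⁺ still has 2 valence electrons; Li⁺ is the bare [He] core.
Core electrons are held far more tightly than valence electrons, so Li tops the IE_2 order.
Valence configurations: P⁺ [Ne]3s²3p², Al⁺ [Ne]3s², Cl⁺ [Ne]3s²3p⁴, B⁺ [He]2s².
Tabulated IE_2 (kJ/mol): P 1907, Al 1817, Cl 2298, B 2427, Li 7298.
Hence IE_2: Al < P < Cl < B < Li.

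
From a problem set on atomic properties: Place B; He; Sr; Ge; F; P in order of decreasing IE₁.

He > F > P > B > Ge > Sr

He is in period 1, group 18; B is in period 2, group 13; F is in period 2, group 17; P is in period 3, group 15; Ge is in period 4, group 14; Sr is in period 5, group 2.
Removing the outermost electron gets harder across a period and easier down a group.
Neither a single period nor a single group — weigh both effects.
Ge > Sr: relative to Sr, both the across-period and down-group shifts push Ge's first ionization energy up.
B > Ge: period and group pull opposite ways; the down-group shift dominates (801 vs 762 kJ/mol).
P > B: the two effects oppose for this pair; the across-period effect wins (1012 vs 801 kJ/mol).
F > P: both effects reinforce here, so F is clearly the higher of the two.
He > F: both effects reinforce here, so He is clearly the higher of the two.
Approximate values (kJ/mol): He 2372, B 801, F 1681, P 1012, Ge 762, Sr 550.
So from highest to lowest: He > F > P > B > Ge > Sr.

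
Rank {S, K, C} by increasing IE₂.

S, C, K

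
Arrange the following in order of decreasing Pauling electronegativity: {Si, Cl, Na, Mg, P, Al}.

Cl > P > Si > Al > Mg > Na

Na is in period 3, group 1; Mg is in period 3, group 2; Al is in period 3, group 13; Si is in period 3, group 14; P is in period 3, group 15; Cl is in period 3, group 17.
EN rises left→right (higher Z_eff, smaller atoms) and falls top→bottom (larger, more shielded atoms).
All lie in period 3, so electronegativity increases left to right.
So from highest to lowest: Cl > P > Si > Al > Mg > Na.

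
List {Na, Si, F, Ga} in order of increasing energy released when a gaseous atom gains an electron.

Ga, Na, Si, F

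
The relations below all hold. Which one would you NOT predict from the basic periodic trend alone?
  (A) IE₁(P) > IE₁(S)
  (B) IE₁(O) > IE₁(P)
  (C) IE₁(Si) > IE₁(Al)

(A)

The general trend: IE₁ increases across a period and decreases down a group.
(A) P (period 3, group 15) vs S (period 3, group 16): the stated order contradicts the simple trend.
(B) O (period 2, group 16) vs P (period 3, group 15): the stated order agrees with the simple trend.
(C) Si (period 3, group 14) vs Al (period 3, group 13): the stated order agrees with the simple trend.
The exception is (A): S (3p⁴) ionizes more easily than half-filled P (3p³) because the paired 3p electron in S is pushed out by e⁻–e⁻ repulsion.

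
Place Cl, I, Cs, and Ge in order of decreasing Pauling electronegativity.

Electronegativity increases across a period and decreases down a group, tracking effective nuclear charge and atomic size.
These span different periods and groups, so the two trends combine.
Ge > Cs: relative to Cs, both the across-period and down-group shifts push Ge's electronegativity up.
I > Ge: the two effects oppose for this pair; the across-period effect wins (2.66 vs 2.01).
Cl > I: they share group 17; the group trend gives Cl the larger value.
Approximate values (Pauling): Cl 3.16, Ge 2.01, I 2.66, Cs 0.79.
So from highest to lowest: Cl > I > Ge > Cs.

Cl > I > Ge > Cs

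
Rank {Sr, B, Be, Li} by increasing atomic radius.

B < Be < Li < Sr

Li is in period 2, group 1; Be is in period 2, group 2; B is in period 2, group 13; Sr is in period 5, group 2.
Across a period the added protons contract the valence shell; down a group each new principal shell makes the atom larger.
These span different periods and groups, so the two trends combine.
Be > B: Be lies to the left of B in period 2, so the across-period effect alone puts Be larger.
Li > Be: Li lies to the left of Be in period 2, so the across-period effect alone puts Li larger.
Sr > Li: the two effects oppose for this pair; the down-group effect wins (185 vs 133 pm).
For reference (pm): Li 133, Be 102, B 85, Sr 185.
So from smallest to largest: B < Be < Li < Sr.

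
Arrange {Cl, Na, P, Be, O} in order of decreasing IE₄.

Be, Na, O, Cl, P

After 3 electrons have been removed, what remains? Cl³⁺ still has 4 valence electrons; Na³⁺ is already 2 electrons into the core; P³⁺ still has 2 valence electrons; Be³⁺ is already 1 electron into the core; O³⁺ still has 3 valence electrons.
Breaking into a closed-shell core is much more expensive than removing a leftover valence electron — Na and Be have the largest IE_4 here.
Valence configurations: Cl³⁺ [Ne]3s²3p², P³⁺ [Ne]3s², O³⁺ [He]2s²2p¹.
Tabulated IE_4 (kJ/mol): Cl 5159, Na 9543, P 4964, Be 21007, O 7469.
Overall IE_4 order: P < Cl < O < Na < Be.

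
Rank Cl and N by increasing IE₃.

The third ionization energy removes an electron from the +2 ion. For each element: Cl²⁺ still has 5 valence electrons; N²⁺ still has 3 valence electrons.
All are still removing valence electrons, so compare the +2 ions as you would atoms: IE_3 generally rises across a period (higher Z_eff) and falls down a group (larger shell), subject to the usual subshell exceptions.
Valence configurations: Cl²⁺ [Ne]3s²3p³, N²⁺ [He]2s²2p¹.
Approximate IE_3 values (kJ/mol): Cl 3822, N 4578.
Putting it together, IE_3: Cl < N.

Cl < N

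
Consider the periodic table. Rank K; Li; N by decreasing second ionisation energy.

Li > K > N

The second ionization energy removes an electron from the +1 ion. For each element: K⁺ is the bare [Ar] core; Li⁺ is the bare [He] core; N⁺ still has 4 valence electrons.
Core electrons are held far more tightly than valence electrons, so K and Li top the IE_2 order.
The numbers (kJ/mol): K 3052, Li 7298, N 2856.
Putting it together, IE_2: N < K < Li.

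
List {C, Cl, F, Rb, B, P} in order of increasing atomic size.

F < C < B < Cl < P < Rb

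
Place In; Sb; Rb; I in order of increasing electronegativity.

Rb < In < Sb < I

Rb is in period 5, group 1; In is in period 5, group 13; Sb is in period 5, group 15; I is in period 5, group 17.
EN rises left→right (higher Z_eff, smaller atoms) and falls top→bottom (larger, more shielded atoms).
All lie in period 5, so electronegativity increases left to right.
So from lowest to highest: Rb < In < Sb < I.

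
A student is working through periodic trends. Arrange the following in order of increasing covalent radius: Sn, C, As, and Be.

C < Be < As < Sn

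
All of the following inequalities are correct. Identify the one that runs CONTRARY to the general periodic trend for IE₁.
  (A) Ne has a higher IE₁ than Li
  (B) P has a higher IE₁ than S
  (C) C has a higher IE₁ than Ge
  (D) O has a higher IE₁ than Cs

(B)

The general trend: IE₁ increases across a period and decreases down a group.
(A) Ne (period 2, group 18) vs Li (period 2, group 1): the stated order agrees with the simple trend.
(B) P (period 3, group 15) vs S (period 3, group 16): the stated order contradicts the simple trend.
(C) C (period 2, group 14) vs Ge (period 4, group 14): the stated order agrees with the simple trend.
(D) O (period 2, group 16) vs Cs (period 6, group 1): the stated order agrees with the simple trend.
The exception is (B): S (3p⁴) ionizes more easily than half-filled P (3p³) because the paired 3p electron in S is pushed out by e⁻–e⁻ repulsion.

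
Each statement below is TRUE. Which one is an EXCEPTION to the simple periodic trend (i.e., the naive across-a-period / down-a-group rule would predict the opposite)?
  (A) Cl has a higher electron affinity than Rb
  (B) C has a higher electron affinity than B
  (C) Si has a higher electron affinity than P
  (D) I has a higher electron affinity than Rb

The general trend: electron affinity increases across a period and decreases down a group.
(A) Cl (period 3, group 17) vs Rb (period 5, group 1): the stated order agrees with the simple trend.
(B) C (period 2, group 14) vs B (period 2, group 13): the stated order agrees with the simple trend.
(C) Si (period 3, group 14) vs P (period 3, group 15): the stated order contradicts the simple trend.
(D) I (period 5, group 17) vs Rb (period 5, group 1): the stated order agrees with the simple trend.
The exception is (C): adding an electron to P's half-filled 3p³ is unfavourable, so Si (3p²) has the more exothermic EA.

(C)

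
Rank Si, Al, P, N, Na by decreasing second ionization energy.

Na > N > P > Al > Si

After 1 electron has been removed, what remains? Si⁺ still has 3 valence electrons; Al⁺ still has 2 valence electrons; P⁺ still has 4 valence electrons; N⁺ still has 4 valence electrons; Na⁺ is the bare [Ne] core.
Pulling an electron out of a noble-gas core costs far more than removing a remaining valence electron, so Na sits at the high end of IE_2.
Valence configurations: Si⁺ [Ne]3s²3p¹, Al⁺ [Ne]3s², P⁺ [Ne]3s²3p², N⁺ [He]2s²2p².
Si⁺ loses a lone 3p electron whereas Al⁺ must break into a filled 3s² pair, so IE_2(Al) > IE_2(Si) even though Si has the higher nuclear charge.
Tabulated IE_2 (kJ/mol): Si 1577, Al 1817, P 1907, N 2856, Na 4562.
Putting it together, IE_2: Si < Al < P < N < Na.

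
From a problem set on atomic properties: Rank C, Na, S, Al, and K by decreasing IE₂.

Na > K > C > S > Al

IE_2 is the cost of taking one more electron from the +1 cation: C⁺ still has 3 valence electrons; Na⁺ is the bare [Ne] core; S⁺ still has 5 valence electrons; Al⁺ still has 2 valence electrons; K⁺ is the bare [Ar] core.
Core electrons are held far more tightly than valence electrons, so K and Na top the IE_2 order.
Valence configurations: C⁺ [He]2s²2p¹, S⁺ [Ne]3s²3p³, Al⁺ [Ne]3s².
Tabulated IE_2 (kJ/mol): C 2353, Na 4562, S 2252, Al 1817, K 3052.
Hence IE_2: Al < S < C < K < Na.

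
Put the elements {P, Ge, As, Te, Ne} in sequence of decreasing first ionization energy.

Ne, P, As, Te, Ge

Ne is in period 2, group 18; P is in period 3, group 15; Ge is in period 4, group 14; As is in period 4, group 15; Te is in period 5, group 16.
First ionization energy rises across a period (greater Z_eff holds electrons more tightly) and falls down a group (valence electrons are farther from the nucleus).
Here both period and group differ, so the two effects have to be weighed against each other.
Te > Ge: the two effects oppose for this pair; the across-period effect wins (869 vs 762 kJ/mol).
As > Te: period and group pull opposite ways; the down-group shift dominates (947 vs 869 kJ/mol).
P > As: they share group 15; the group trend gives P the larger value.
Ne > P: both effects reinforce here, so Ne is clearly the higher of the two.
Tabulated first ionization energy (kJ/mol): Ne 2081, P 1012, Ge 762, As 947, Te 869.
So from highest to lowest: Ne > P > As > Te > Ge.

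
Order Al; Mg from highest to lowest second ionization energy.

Al > Mg

IE_2 is the cost of taking one more electron from the +1 cation: Al⁺ still has 2 valence electrons; Mg⁺ still has 1 valence electron.
All are still removing valence electrons, so compare the +1 ions as you would atoms: IE_2 generally rises across a period (higher Z_eff) and falls down a group (larger shell), subject to the usual subshell exceptions.
Valence configurations: Al⁺ [Ne]3s², Mg⁺ [Ne]3s¹.
Tabulated IE_2 (kJ/mol): Al 1817, Mg 1451.
So the second ionization energies run Mg < Al.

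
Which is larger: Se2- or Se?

Se2-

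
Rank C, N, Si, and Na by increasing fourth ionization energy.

Si, C, N, Na

IE_4 is the cost of taking one more electron from the +3 cation: C³⁺ still has 1 valence electron; N³⁺ still has 2 valence electrons; Si³⁺ still has 1 valence electron; Na³⁺ is already 2 electrons into the core.
Pulling an electron out of a noble-gas core costs far more than removing a remaining valence electron, so Na sits at the high end of IE_4.
Valence configurations: C³⁺ [He]2s¹, N³⁺ [He]2s², Si³⁺ [Ne]3s¹.
The numbers (kJ/mol): C 6223, N 7475, Si 4356, Na 9543.
Overall IE_4 order: Si < C < N < Na.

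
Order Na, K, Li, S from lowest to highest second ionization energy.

S < K < Na < Li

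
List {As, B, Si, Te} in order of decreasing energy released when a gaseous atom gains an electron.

Te > Si > As > B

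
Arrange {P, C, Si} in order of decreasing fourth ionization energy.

IE_4 is the cost of taking one more electron from the +3 cation: P³⁺ still has 2 valence electrons; C³⁺ still has 1 valence electron; Si³⁺ still has 1 valence electron.
All are still removing valence electrons, so compare the +3 ions as you would atoms: IE_4 generally rises across a period (higher Z_eff) and falls down a group (larger shell), subject to the usual subshell exceptions.
Valence configurations: P³⁺ [Ne]3s², C³⁺ [He]2s¹, Si³⁺ [Ne]3s¹.
The numbers (kJ/mol): P 4964, C 6223, Si 4356.
So the fourth ionization energies run Si < P < C.

C, P, Si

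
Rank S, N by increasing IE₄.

Consider each +3 ion: S³⁺ still has 3 valence electrons; N³⁺ still has 2 valence electrons.
All are still removing valence electrons, so compare the +3 ions as you would atoms: IE_4 generally rises across a period (higher Z_eff) and falls down a group (larger shell), subject to the usual subshell exceptions.
Valence configurations: S³⁺ [Ne]3s²3p¹, N³⁺ [He]2s².
Tabulated IE_4 (kJ/mol): S 4556, N 7475.
Overall IE_4 order: S < N.

S < N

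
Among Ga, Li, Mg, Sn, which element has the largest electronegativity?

Sn

EN rises left→right (higher Z_eff, smaller atoms) and falls top→bottom (larger, more shielded atoms).
A diagonal step moves right (one effect) and down (the opposite effect) at once.
Mg > Li: the two effects oppose for this pair; the across-period effect wins (1.31 vs 0.98).
Ga > Mg: period and group pull opposite ways; the across-period shift dominates (1.81 vs 1.31).
Sn > Ga: period and group pull opposite ways; the across-period shift dominates (1.96 vs 1.81).
Approximate values (Pauling): Li 0.98, Mg 1.31, Ga 1.81, Sn 1.96.
The largest electronegativity among these belongs to Sn.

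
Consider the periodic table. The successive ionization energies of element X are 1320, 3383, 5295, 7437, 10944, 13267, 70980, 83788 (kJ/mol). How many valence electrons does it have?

6

Look for the largest jump between consecutive ionization energies: IE7/IE6 ≈ 5.4, far larger than any earlier ratio.
That jump marks the point where a core electron is being removed. So the atom has 6 valence electrons.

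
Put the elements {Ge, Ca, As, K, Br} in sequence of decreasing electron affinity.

Br > Ge > As > K > Ca

Adding an electron releases more energy for atoms nearer the top right (short of the noble gases).
All lie in period 4; the across-period trend (electron affinity increases left to right) applies, with the exception below.
Note the exception: K has a higher electron affinity than Ca, contrary to the simple trend — adding an electron to Ca (ns²) has to open a new, higher-energy np subshell, which is unfavourable.
Note the exception: Ge has a higher electron affinity than As, contrary to the simple trend — adding an electron to As's half-filled 4p³ is unfavourable, so Ge (4p²) has the more exothermic EA.
Tabulated electron affinity (kJ/mol): K 48, Ca 2, Ge 119, As 78, Br 325.
So from highest to lowest: Br > Ge > As > K > Ca.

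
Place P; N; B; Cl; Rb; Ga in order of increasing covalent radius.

N, B, Cl, P, Ga, Rb

Across a period the added protons contract the valence shell; down a group each new principal shell makes the atom larger.
Here both period and group differ, so the two effects have to be weighed against each other.
B > N: both are in period 2; the period trend gives B the larger value.
Cl > B: period and group pull opposite ways; the down-group shift dominates (99 vs 85 pm).
P > Cl: P lies to the left of Cl in period 3, so the across-period effect alone puts P larger.
Ga > P: both effects reinforce here, so Ga is clearly the larger of the two.
Rb > Ga: both effects reinforce here, so Rb is clearly the larger of the two.
Approximate values (pm): B 85, N 71, P 111, Cl 99, Ga 124, Rb 210.
So from smallest to largest: N < B < Cl < P < Ga < Rb.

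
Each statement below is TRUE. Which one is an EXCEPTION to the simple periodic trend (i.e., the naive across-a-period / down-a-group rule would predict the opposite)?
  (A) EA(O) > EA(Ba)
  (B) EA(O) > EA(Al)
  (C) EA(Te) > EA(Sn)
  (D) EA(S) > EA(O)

The general trend: electron affinity increases across a period and decreases down a group.
(A) O (period 2, group 16) vs Ba (period 6, group 2): the stated order agrees with the simple trend.
(B) O (period 2, group 16) vs Al (period 3, group 13): the stated order agrees with the simple trend.
(C) Te (period 5, group 16) vs Sn (period 5, group 14): the stated order agrees with the simple trend.
(D) S (period 3, group 16) vs O (period 2, group 16): the stated order contradicts the simple trend.
The exception is (D): the compact 2p subshell of O repels the added electron more than S's larger 3p does.

(D)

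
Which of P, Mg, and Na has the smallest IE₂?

After 1 electron has been removed, what remains? P⁺ still has 4 valence electrons; Mg⁺ still has 1 valence electron; Na⁺ is the bare [Ne] core.
Core electrons are held far more tightly than valence electrons, so Na tops the IE_2 order.
Valence configurations: P⁺ [Ne]3s²3p², Mg⁺ [Ne]3s¹.
Tabulated IE_2 (kJ/mol): P 1907, Mg 1451, Na 4562.
Putting it together, IE_2: Mg < P < Na.

Mg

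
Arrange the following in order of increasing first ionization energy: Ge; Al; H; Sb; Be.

H is in period 1, group 1; Be is in period 2, group 2; Al is in period 3, group 13; Ge is in period 4, group 14; Sb is in period 5, group 15.
IE₁ increases left→right with effective nuclear charge and decreases top→bottom as the valence shell moves farther out.
These sit on a diagonal, where the across-period and down-group effects partly cancel.
Ge > Al: the two effects oppose for this pair; the across-period effect wins (762 vs 578 kJ/mol).
Sb > Ge: the two effects oppose for this pair; the across-period effect wins (831 vs 762 kJ/mol).
Be > Sb: period and group pull opposite ways; the down-group shift dominates (900 vs 831 kJ/mol).
H > Be: the two effects oppose for this pair; the down-group effect wins (1312 vs 900 kJ/mol).
Approximate values (kJ/mol): H 1312, Be 900, Al 578, Ge 762, Sb 831.
So from lowest to highest: Al < Ge < Sb < Be < H.

Al, Ge, Sb, Be, H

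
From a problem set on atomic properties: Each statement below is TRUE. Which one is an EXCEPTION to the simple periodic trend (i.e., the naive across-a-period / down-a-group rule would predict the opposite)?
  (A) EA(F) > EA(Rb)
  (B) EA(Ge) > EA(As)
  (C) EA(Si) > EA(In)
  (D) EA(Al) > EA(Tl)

(B)

The general trend: electron affinity increases across a period and decreases down a group.
(A) F (period 2, group 17) vs Rb (period 5, group 1): the stated order agrees with the simple trend.
(B) Ge (period 4, group 14) vs As (period 4, group 15): the stated order contradicts the simple trend.
(C) Si (period 3, group 14) vs In (period 5, group 13): the stated order agrees with the simple trend.
(D) Al (period 3, group 13) vs Tl (period 6, group 13): the stated order agrees with the simple trend.
The exception is (B): adding an electron to As's half-filled 4p³ is unfavourable, so Ge (4p²) has the more exothermic EA.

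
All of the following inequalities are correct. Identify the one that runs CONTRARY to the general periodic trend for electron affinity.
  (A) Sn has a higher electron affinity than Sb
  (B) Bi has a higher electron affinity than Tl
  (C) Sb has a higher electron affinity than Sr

(A)

The general trend: electron affinity increases across a period and decreases down a group.
(A) Sn (period 5, group 14) vs Sb (period 5, group 15): the stated order contradicts the simple trend.
(B) Bi (period 6, group 15) vs Tl (period 6, group 13): the stated order agrees with the simple trend.
(C) Sb (period 5, group 15) vs Sr (period 5, group 2): the stated order agrees with the simple trend.
The exception is (A): adding an electron to Sb's half-filled 5p³ is unfavourable, so Sn has the more exothermic EA.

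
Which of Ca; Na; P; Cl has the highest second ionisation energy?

Consider each +1 ion: Ca⁺ still has 1 valence electron; Na⁺ is the bare [Ne] core; P⁺ still has 4 valence electrons; Cl⁺ still has 6 valence electrons.
Core electrons are held far more tightly than valence electrons, so Na tops the IE_2 order.
Valence configurations: Ca⁺ [Ar]4s¹, P⁺ [Ne]3s²3p², Cl⁺ [Ne]3s²3p⁴.
Approximate IE_2 values (kJ/mol): Ca 1145, Na 4562, P 1907, Cl 2298.
Putting it together, IE_2: Ca < P < Cl < Na.

Na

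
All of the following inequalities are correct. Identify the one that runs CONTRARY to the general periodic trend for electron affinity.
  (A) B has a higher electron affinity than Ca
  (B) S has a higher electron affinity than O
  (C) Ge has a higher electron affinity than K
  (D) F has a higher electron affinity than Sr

(B)

The general trend: electron affinity increases across a period and decreases down a group.
(A) B (period 2, group 13) vs Ca (period 4, group 2): the stated order agrees with the simple trend.
(B) S (period 3, group 16) vs O (period 2, group 16): the stated order contradicts the simple trend.
(C) Ge (period 4, group 14) vs K (period 4, group 1): the stated order agrees with the simple trend.
(D) F (period 2, group 17) vs Sr (period 5, group 2): the stated order agrees with the simple trend.
The exception is (B): the compact 2p subshell of O repels the added electron more than S's larger 3p does.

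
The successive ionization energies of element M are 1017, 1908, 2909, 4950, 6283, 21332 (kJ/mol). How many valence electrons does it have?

5

Look for the largest jump between consecutive ionization energies: IE6/IE5 ≈ 3.4, far larger than any earlier ratio.
That jump marks the point where a core electron is being removed. So the atom has 5 valence electrons.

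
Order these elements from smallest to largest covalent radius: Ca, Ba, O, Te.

O is in period 2, group 16; Ca is in period 4, group 2; Te is in period 5, group 16; Ba is in period 6, group 2.
Moving right in a period, electrons are added to the same shell under a stronger nuclear pull, so atoms get smaller; moving down, a new shell is opened and atoms get larger.
These span different periods and groups, so the two trends combine.
Te > O: Te sits below O in group 16, so the down-group effect alone puts Te larger.
Ca > Te: the two effects oppose for this pair; the across-period effect wins (171 vs 136 pm).
Ba > Ca: they share group 2; the group trend gives Ba the larger value.
For reference (pm): O 63, Ca 171, Te 136, Ba 196.
So from smallest to largest: O < Te < Ca < Ba.

O, Te, Ca, Ba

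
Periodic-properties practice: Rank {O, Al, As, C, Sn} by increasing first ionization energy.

First ionization energy rises across a period (greater Z_eff holds electrons more tightly) and falls down a group (valence electrons are farther from the nucleus).
Neither a single period nor a single group — weigh both effects.
Sn > Al: period and group pull opposite ways; the across-period shift dominates (709 vs 578 kJ/mol).
As > Sn: relative to Sn, both the across-period and down-group shifts push As's first ionization energy up.
C > As: period and group pull opposite ways; the down-group shift dominates (1086 vs 947 kJ/mol).
O > C: both are in period 2; the period trend gives O the larger value.
For reference (kJ/mol): C 1086, O 1314, Al 578, As 947, Sn 709.
So from lowest to highest: Al < Sn < As < C < O.

Al, Sn, As, C, O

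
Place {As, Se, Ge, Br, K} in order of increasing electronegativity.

K is in period 4, group 1; Ge is in period 4, group 14; As is in period 4, group 15; Se is in period 4, group 16; Br is in period 4, group 17.
Atoms toward the upper right of the periodic table pull bonding electrons most strongly.
All lie in period 4, so electronegativity increases left to right.
So from lowest to highest: K < Ge < As < Se < Br.

K < Ge < As < Se < Br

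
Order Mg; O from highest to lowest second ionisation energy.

Consider each +1 ion: Mg⁺ still has 1 valence electron; O⁺ still has 5 valence electrons.
All are still removing valence electrons, so compare the +1 ions as you would atoms: IE_2 generally rises across a period (higher Z_eff) and falls down a group (larger shell), subject to the usual subshell exceptions.
Valence configurations: Mg⁺ [Ne]3s¹, O⁺ [He]2s²2p³.
Tabulated IE_2 (kJ/mol): Mg 1451, O 3388.
Overall IE_2 order: Mg < O.

O, Mg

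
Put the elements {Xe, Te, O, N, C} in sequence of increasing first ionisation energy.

Te < C < Xe < O < N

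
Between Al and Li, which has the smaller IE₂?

Al

The second ionization energy removes an electron from the +1 ion. For each element: Al⁺ still has 2 valence electrons; Li⁺ is the bare [He] core.
Breaking into a closed-shell core is much more expensive than removing a leftover valence electron — Li has the largest IE_2 here.
Tabulated IE_2 (kJ/mol): Al 1817, Li 7298.
So the second ionization energies run Al < Li.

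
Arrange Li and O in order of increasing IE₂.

The second ionization energy removes an electron from the +1 ion. For each element: Li⁺ is the bare [He] core; O⁺ still has 5 valence electrons.
Pulling an electron out of a noble-gas core costs far more than removing a remaining valence electron, so Li sits at the high end of IE_2.
Tabulated IE_2 (kJ/mol): Li 7298, O 3388.
So the second ionization energies run O < Li.

O < Li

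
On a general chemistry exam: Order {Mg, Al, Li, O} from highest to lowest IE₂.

After 1 electron has been removed, what remains? Mg⁺ still has 1 valence electron; Al⁺ still has 2 valence electrons; Li⁺ is the bare [He] core; O⁺ still has 5 valence electrons.
Core electrons are held far more tightly than valence electrons, so Li tops the IE_2 order.
Valence configurations: Mg⁺ [Ne]3s¹, Al⁺ [Ne]3s², O⁺ [He]2s²2p³.
The numbers (kJ/mol): Mg 1451, Al 1817, Li 7298, O 3388.
Overall IE_2 order: Mg < Al < O < Li.

Li > O > Al > Mg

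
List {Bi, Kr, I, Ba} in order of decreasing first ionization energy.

Kr > I > Bi > Ba

Kr is in period 4, group 18; I is in period 5, group 17; Ba is in period 6, group 2; Bi is in period 6, group 15.
IE₁ increases left→right with effective nuclear charge and decreases top→bottom as the valence shell moves farther out.
Here both period and group differ, so the two effects have to be weighed against each other.
Bi > Ba: both are in period 6; the period trend gives Bi the larger value.
I > Bi: relative to Bi, both the across-period and down-group shifts push I's first ionization energy up.
Kr > I: both effects reinforce here, so Kr is clearly the higher of the two.
Approximate values (kJ/mol): Kr 1351, I 1008, Ba 503, Bi 703.
So from highest to lowest: Kr > I > Bi > Ba.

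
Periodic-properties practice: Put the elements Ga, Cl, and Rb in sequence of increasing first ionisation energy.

Rb < Ga < Cl

Cl is in period 3, group 17; Ga is in period 4, group 13; Rb is in period 5, group 1.
Across a period the outer electron is held more tightly (higher IE₁); down a group it sits in a higher shell, more shielded, and comes off more easily.
These span different periods and groups, so the two trends combine.
Ga > Rb: relative to Rb, both the across-period and down-group shifts push Ga's first ionization energy up.
Cl > Ga: both effects reinforce here, so Cl is clearly the higher of the two.
Tabulated first ionization energy (kJ/mol): Cl 1251, Ga 579, Rb 403.
So from lowest to highest: Rb < Ga < Cl.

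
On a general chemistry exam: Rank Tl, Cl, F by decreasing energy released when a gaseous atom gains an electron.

Cl, F, Tl

F is in period 2, group 17; Cl is in period 3, group 17; Tl is in period 6, group 13.
Electron affinity generally becomes more exothermic across a period toward the halogens and less exothermic down a group.
Neither a single period nor a single group — weigh both effects.
F > Tl: both effects reinforce here, so F is clearly the higher of the two.
Cl > F: this pair runs against the simple trend — see the exception note.
Note the exception: Cl has a higher electron affinity than F, contrary to the simple trend — F's small 2p subshell makes the incoming electron feel strong e⁻–e⁻ repulsion, so Cl actually releases more energy on gaining an electron.
Tabulated electron affinity (kJ/mol): F 328, Cl 349, Tl 19.
So from highest to lowest: Cl > F > Tl.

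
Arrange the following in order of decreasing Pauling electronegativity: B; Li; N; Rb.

N > B > Li > Rb

Li is in period 2, group 1; B is in period 2, group 13; N is in period 2, group 15; Rb is in period 5, group 1.
Smaller atoms with higher effective nuclear charge are more electronegative.
Neither a single period nor a single group — weigh both effects.
Li > Rb: they share group 1; the group trend gives Li the larger value.
B > Li: B lies to the right of Li in period 2, so the across-period effect alone puts B higher.
N > B: N lies to the right of B in period 2, so the across-period effect alone puts N higher.
Approximate values (Pauling): Li 0.98, B 2.04, N 3.04, Rb 0.82.
So from highest to lowest: N > B > Li > Rb.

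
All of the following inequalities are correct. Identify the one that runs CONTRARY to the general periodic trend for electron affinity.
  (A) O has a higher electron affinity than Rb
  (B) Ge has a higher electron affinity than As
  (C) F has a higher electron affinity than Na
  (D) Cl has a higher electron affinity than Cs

(B)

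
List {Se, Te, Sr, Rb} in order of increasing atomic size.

Se < Te < Sr < Rb

Moving right in a period, electrons are added to the same shell under a stronger nuclear pull, so atoms get smaller; moving down, a new shell is opened and atoms get larger.
Neither a single period nor a single group — weigh both effects.
Te > Se: Te sits below Se in group 16, so the down-group effect alone puts Te larger.
Sr > Te: Sr lies to the left of Te in period 5, so the across-period effect alone puts Sr larger.
Rb > Sr: Rb lies to the left of Sr in period 5, so the across-period effect alone puts Rb larger.
Tabulated atomic radius (pm): Se 116, Rb 210, Sr 185, Te 136.
So from smallest to largest: Se < Te < Sr < Rb.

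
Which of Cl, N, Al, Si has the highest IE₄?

Al

After 3 electrons have been removed, what remains? Cl³⁺ still has 4 valence electrons; N³⁺ still has 2 valence electrons; Al³⁺ is the bare [Ne] core; Si³⁺ still has 1 valence electron.
Pulling an electron out of a noble-gas core costs far more than removing a remaining valence electron, so Al sits at the high end of IE_4.
Valence configurations: Cl³⁺ [Ne]3s²3p², N³⁺ [He]2s², Si³⁺ [Ne]3s¹.
The numbers (kJ/mol): Cl 5159, N 7475, Al 11577, Si 4356.
Hence IE_4: Si < Cl < N < Al.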